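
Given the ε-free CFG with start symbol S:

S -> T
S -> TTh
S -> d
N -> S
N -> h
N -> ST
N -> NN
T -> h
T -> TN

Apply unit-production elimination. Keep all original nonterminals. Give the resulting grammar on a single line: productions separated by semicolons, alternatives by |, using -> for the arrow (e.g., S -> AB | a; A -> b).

S -> d | h | TN | TTh; N -> d | h | NN | ST | TN | TTh; T -> h | TN

Unit productions: N->S, S->T.
Unit pairs (A ⇒* B via units): (N,S), (N,T), (S,T).
S: inherits non-unit rules of {S, T} → TN | TTh | d | h.
N: inherits non-unit rules of {N, S, T} → NN | ST | TN | TTh | d | h.
T: inherits non-unit rules of {T} → TN | h.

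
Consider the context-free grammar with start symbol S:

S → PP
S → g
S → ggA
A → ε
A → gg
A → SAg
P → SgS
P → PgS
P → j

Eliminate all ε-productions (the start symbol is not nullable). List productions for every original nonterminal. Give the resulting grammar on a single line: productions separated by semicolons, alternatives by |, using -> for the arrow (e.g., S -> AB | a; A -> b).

S -> g | PP | gg | ggA; A -> Sg | gg | SAg; P -> j | PgS | SgS

Nullable set: {A}.
S -> ggA: A nullable, giving gg | ggA.
Drop A -> ε.
A -> SAg: A nullable, giving SAg | Sg.
Unchanged (no nullable symbols): S -> PP; S -> g; A -> gg; P -> PgS; P -> SgS; P -> j.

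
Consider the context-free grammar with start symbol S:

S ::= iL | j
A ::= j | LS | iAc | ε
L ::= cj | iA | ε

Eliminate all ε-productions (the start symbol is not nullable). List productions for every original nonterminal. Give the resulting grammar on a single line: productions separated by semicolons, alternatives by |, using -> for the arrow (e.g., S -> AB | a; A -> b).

Nullable set: {A, L}.
S -> iL: L nullable, giving i | iL.
Drop A -> ε.
A -> LS: L nullable, giving LS | S.
A -> iAc: A nullable, giving iAc | ic.
Drop L -> ε.
L -> iA: A nullable, giving i | iA.
Unchanged (no nullable symbols): S -> j; A -> j; L -> cj.

S -> i | j | iL; A -> S | j | LS | ic | iAc; L -> i | cj | iA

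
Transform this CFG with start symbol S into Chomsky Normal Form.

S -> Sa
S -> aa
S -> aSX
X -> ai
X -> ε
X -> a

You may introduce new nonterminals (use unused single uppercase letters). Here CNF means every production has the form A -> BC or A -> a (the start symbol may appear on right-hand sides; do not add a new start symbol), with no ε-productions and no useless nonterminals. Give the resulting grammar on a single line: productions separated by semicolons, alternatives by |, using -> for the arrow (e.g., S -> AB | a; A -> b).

Nullable: {X}; after ε-elimination: S -> Sa | aS | aa | aSX; X -> a | ai.
No unit productions to eliminate.
TERM: introduce A -> a, B -> i and substitute in every rule of length ≥2.
BIN: S -> ASX becomes S -> AC, C -> SX.

S -> AA | AC | AS | SA; A -> a; B -> i; C -> SX; X -> a | AB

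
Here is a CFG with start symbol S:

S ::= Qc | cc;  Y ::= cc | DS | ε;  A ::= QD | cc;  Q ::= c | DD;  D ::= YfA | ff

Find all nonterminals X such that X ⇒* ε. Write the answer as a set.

Directly nullable (have an ε-rule): {Y}.
Not nullable: A, D, Q, S — each has a terminal in every rule's right-hand side or depends on a non-nullable symbol.

{Y}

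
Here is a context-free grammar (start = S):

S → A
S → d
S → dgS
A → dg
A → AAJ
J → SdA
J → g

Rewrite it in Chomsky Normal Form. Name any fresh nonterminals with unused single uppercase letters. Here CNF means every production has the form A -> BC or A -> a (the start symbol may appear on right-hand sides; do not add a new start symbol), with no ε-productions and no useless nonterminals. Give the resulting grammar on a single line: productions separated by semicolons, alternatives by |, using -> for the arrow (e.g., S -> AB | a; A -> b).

No ε-productions.
After unit-elimination: S -> d | dg | AAJ | dgS; A -> dg | AAJ; J -> g | SdA.
TERM: introduce B -> d, C -> g and substitute in every rule of length ≥2.
BIN: A -> AAJ becomes A -> AD, D -> AJ; J -> SBA becomes J -> SE, E -> BA; S -> AAJ becomes S -> AF, F -> AJ; S -> BCS becomes S -> BG, G -> CS.

S -> d | AF | BC | BG; A -> AD | BC; B -> d; C -> g; D -> AJ; E -> BA; F -> AJ; G -> CS; J -> g | SE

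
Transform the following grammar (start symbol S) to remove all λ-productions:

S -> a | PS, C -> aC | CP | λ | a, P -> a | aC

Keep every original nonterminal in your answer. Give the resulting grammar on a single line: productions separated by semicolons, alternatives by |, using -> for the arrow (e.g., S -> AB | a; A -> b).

S -> a | PS; C -> P | a | CP | aC; P -> a | aC

Nullable set: {C}.
Drop C -> λ.
C -> CP: C nullable, giving CP | P.
C -> aC: C nullable, giving a | aC.
P -> aC: C nullable, giving a | aC.
Unchanged (no nullable symbols): S -> PS; S -> a; C -> a; P -> a.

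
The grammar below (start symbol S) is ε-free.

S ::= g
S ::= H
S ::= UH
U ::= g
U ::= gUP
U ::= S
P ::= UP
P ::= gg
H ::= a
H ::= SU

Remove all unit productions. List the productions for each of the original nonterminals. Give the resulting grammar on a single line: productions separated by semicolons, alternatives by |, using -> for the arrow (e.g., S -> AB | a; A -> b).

Unit productions: S->H, U->S.
Unit pairs (A ⇒* B via units): (S,H), (U,H), (U,S).
S: inherits non-unit rules of {H, S} → SU | UH | a | g.
H: inherits non-unit rules of {H} → SU | a.
P: inherits non-unit rules of {P} → UP | gg.
U: inherits non-unit rules of {H, S, U} → SU | UH | a | g | gUP.

S -> a | g | SU | UH; H -> a | SU; P -> UP | gg; U -> a | g | SU | UH | gUP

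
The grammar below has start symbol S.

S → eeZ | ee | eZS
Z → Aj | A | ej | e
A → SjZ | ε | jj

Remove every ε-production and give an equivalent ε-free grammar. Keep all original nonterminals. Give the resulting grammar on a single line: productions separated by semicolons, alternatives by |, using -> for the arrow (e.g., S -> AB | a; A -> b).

S -> eS | ee | eZS | eeZ; A -> Sj | jj | SjZ; Z -> A | e | j | Aj | ej

Nullable set: {A, Z}.
S -> eZS: Z nullable, giving eS | eZS.
S -> eeZ: Z nullable, giving ee | eeZ.
Drop A -> ε.
A -> SjZ: Z nullable, giving Sj | SjZ.
Z -> A: A nullable, giving A.
Z -> Aj: A nullable, giving Aj | j.
Unchanged (no nullable symbols): S -> ee; A -> jj; Z -> e; Z -> ej.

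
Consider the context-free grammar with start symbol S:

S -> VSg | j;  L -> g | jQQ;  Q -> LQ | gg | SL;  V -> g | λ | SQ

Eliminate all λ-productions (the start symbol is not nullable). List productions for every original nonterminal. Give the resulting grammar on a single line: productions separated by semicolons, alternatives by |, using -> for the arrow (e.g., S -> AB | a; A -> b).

Nullable set: {V}.
S -> VSg: V nullable, giving Sg | VSg.
Drop V -> λ.
Unchanged (no nullable symbols): S -> j; L -> g; L -> jQQ; Q -> LQ; Q -> SL; Q -> gg; V -> SQ; V -> g.

S -> j | Sg | VSg; L -> g | jQQ; Q -> LQ | SL | gg; V -> g | SQ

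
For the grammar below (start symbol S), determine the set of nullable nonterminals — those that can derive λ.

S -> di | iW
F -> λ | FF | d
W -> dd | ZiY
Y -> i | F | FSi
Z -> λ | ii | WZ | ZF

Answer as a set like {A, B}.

Directly nullable (have an ε-rule): {F, Z}.
Y is nullable via Y -> F (every symbol on the right is already known nullable).
Not nullable: S, W — each has a terminal in every rule's right-hand side or depends on a non-nullable symbol.

{F, Y, Z}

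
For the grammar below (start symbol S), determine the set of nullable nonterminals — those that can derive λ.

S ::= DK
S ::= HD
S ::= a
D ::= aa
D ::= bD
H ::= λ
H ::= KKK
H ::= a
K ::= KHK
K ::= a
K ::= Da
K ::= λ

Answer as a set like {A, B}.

Directly nullable (have an ε-rule): {H, K}.
Not nullable: D, S — each has a terminal in every rule's right-hand side or depends on a non-nullable symbol.

{H, K}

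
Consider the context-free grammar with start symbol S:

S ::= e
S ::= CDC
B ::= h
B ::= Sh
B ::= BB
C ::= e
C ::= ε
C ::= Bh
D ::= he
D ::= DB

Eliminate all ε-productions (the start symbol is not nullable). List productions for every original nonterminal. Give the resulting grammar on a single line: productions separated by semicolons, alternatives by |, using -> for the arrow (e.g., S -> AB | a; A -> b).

S -> D | e | CD | DC | CDC; B -> h | BB | Sh; C -> e | Bh; D -> DB | he

Nullable set: {C}.
S -> CDC: C, C nullable, giving CD | CDC | D | DC.
Drop C -> ε.
Unchanged (no nullable symbols): S -> e; B -> BB; B -> Sh; B -> h; C -> Bh; C -> e; D -> DB; D -> he.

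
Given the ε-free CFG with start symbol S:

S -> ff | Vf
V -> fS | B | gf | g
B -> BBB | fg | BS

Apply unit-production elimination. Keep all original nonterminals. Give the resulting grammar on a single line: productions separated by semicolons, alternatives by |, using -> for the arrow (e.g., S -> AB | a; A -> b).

S -> Vf | ff; B -> BS | fg | BBB; V -> g | BS | fS | fg | gf | BBB

Unit productions: V->B.
Unit pairs (A ⇒* B via units): (V,B).
S: inherits non-unit rules of {S} → Vf | ff.
B: inherits non-unit rules of {B} → BBB | BS | fg.
V: inherits non-unit rules of {B, V} → BBB | BS | fS | fg | g | gf.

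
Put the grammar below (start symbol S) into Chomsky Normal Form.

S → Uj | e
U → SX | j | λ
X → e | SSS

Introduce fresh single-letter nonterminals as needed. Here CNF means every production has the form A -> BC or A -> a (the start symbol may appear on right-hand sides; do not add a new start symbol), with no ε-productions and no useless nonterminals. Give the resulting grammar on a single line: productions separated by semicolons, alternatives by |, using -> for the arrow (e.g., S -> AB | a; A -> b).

Nullable: {U}; after ε-elimination: S -> e | j | Uj; U -> j | SX; X -> e | SSS.
No unit productions to eliminate.
TERM: introduce A -> j and substitute in every rule of length ≥2.
BIN: X -> SSS becomes X -> SB, B -> SS.

S -> e | j | UA; A -> j; B -> SS; U -> j | SX; X -> e | SB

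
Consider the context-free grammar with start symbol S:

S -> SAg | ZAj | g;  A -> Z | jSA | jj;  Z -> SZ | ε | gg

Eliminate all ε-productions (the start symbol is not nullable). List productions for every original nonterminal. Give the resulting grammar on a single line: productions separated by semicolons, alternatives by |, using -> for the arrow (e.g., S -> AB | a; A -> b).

S -> g | j | Aj | Sg | Zj | SAg | ZAj; A -> Z | jS | jj | jSA; Z -> S | SZ | gg

Nullable set: {A, Z}.
S -> SAg: A nullable, giving SAg | Sg.
S -> ZAj: Z, A nullable, giving Aj | ZAj | Zj | j.
A -> Z: Z nullable, giving Z.
A -> jSA: A nullable, giving jS | jSA.
Drop Z -> ε.
Z -> SZ: Z nullable, giving S | SZ.
Unchanged (no nullable symbols): S -> g; A -> jj; Z -> gg.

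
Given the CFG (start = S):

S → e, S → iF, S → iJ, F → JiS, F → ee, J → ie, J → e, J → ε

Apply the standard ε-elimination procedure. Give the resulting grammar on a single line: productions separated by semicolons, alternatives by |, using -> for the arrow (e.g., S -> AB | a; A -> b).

S -> e | i | iF | iJ; F -> ee | iS | JiS; J -> e | ie

Nullable set: {J}.
S -> iJ: J nullable, giving i | iJ.
F -> JiS: J nullable, giving JiS | iS.
Drop J -> ε.
Unchanged (no nullable symbols): S -> e; S -> iF; F -> ee; J -> e; J -> ie.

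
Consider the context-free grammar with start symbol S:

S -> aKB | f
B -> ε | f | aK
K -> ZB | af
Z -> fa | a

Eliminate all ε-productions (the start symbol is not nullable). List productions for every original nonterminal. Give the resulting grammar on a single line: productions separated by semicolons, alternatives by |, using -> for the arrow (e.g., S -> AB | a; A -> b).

Nullable set: {B}.
S -> aKB: B nullable, giving aK | aKB.
Drop B -> ε.
K -> ZB: B nullable, giving Z | ZB.
Unchanged (no nullable symbols): S -> f; B -> aK; B -> f; K -> af; Z -> a; Z -> fa.

S -> f | aK | aKB; B -> f | aK; K -> Z | ZB | af; Z -> a | fa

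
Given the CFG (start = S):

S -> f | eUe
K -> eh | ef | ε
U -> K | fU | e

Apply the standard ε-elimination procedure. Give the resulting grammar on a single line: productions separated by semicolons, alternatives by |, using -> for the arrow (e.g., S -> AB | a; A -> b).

S -> f | ee | eUe; K -> ef | eh; U -> K | e | f | fU

Nullable set: {K, U}.
S -> eUe: U nullable, giving eUe | ee.
Drop K -> ε.
U -> K: K nullable, giving K.
U -> fU: U nullable, giving f | fU.
Unchanged (no nullable symbols): S -> f; K -> ef; K -> eh; U -> e.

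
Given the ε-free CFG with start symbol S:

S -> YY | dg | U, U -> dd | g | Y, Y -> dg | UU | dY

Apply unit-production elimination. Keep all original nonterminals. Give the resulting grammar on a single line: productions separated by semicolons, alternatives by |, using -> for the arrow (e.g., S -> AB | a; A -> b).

S -> g | UU | YY | dY | dd | dg; U -> g | UU | dY | dd | dg; Y -> UU | dY | dg

Unit productions: S->U, U->Y.
Unit pairs (A ⇒* B via units): (S,U), (S,Y), (U,Y).
S: inherits non-unit rules of {S, U, Y} → UU | YY | dY | dd | dg | g.
U: inherits non-unit rules of {U, Y} → UU | dY | dd | dg | g.
Y: inherits non-unit rules of {Y} → UU | dY | dg.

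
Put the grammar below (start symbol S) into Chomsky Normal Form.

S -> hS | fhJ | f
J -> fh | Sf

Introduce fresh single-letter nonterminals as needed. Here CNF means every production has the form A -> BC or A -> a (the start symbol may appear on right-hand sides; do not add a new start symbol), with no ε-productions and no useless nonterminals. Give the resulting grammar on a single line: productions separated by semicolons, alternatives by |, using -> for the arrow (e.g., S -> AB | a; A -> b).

No ε-productions.
No unit productions to eliminate.
TERM: introduce A -> f, B -> h and substitute in every rule of length ≥2.
BIN: S -> ABJ becomes S -> AC, C -> BJ.

S -> f | AC | BS; A -> f; B -> h; C -> BJ; J -> AB | SA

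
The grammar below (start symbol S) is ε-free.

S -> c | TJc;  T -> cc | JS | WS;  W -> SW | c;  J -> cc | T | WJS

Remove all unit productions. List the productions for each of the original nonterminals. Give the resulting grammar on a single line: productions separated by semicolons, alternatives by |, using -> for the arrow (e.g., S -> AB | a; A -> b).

Unit productions: J->T.
Unit pairs (A ⇒* B via units): (J,T).
S: inherits non-unit rules of {S} → TJc | c.
J: inherits non-unit rules of {J, T} → JS | WJS | WS | cc.
T: inherits non-unit rules of {T} → JS | WS | cc.
W: inherits non-unit rules of {W} → SW | c.

S -> c | TJc; J -> JS | WS | cc | WJS; T -> JS | WS | cc; W -> c | SW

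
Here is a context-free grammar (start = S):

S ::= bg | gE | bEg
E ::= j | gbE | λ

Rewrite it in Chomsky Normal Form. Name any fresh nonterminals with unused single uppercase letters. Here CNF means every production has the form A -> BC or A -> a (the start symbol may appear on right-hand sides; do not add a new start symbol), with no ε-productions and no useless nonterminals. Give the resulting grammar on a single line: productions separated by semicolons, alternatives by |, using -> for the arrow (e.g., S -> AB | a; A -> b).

Nullable: {E}; after ε-elimination: S -> g | bg | gE | bEg; E -> j | gb | gbE.
No unit productions to eliminate.
TERM: introduce B -> b, A -> g and substitute in every rule of length ≥2.
BIN: E -> ABE becomes E -> AC, C -> BE; S -> BEA becomes S -> BD, D -> EA.

S -> g | AE | BA | BD; A -> g; B -> b; C -> BE; D -> EA; E -> j | AB | AC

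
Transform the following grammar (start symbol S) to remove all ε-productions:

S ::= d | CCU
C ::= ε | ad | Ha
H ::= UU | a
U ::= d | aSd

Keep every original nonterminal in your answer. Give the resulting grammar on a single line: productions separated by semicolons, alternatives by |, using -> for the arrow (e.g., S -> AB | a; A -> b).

Nullable set: {C}.
S -> CCU: C, C nullable, giving CCU | CU | U.
Drop C -> ε.
Unchanged (no nullable symbols): S -> d; C -> Ha; C -> ad; H -> UU; H -> a; U -> aSd; U -> d.

S -> U | d | CU | CCU; C -> Ha | ad; H -> a | UU; U -> d | aSd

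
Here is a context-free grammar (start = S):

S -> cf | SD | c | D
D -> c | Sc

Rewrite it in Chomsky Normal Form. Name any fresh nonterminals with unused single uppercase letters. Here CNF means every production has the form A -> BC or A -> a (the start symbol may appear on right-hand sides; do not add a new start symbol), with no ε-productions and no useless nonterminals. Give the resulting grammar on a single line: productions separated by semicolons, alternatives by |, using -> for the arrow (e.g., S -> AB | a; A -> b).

No ε-productions.
After unit-elimination: S -> c | SD | Sc | cf; D -> c | Sc.
TERM: introduce A -> c, B -> f and substitute in every rule of length ≥2.

S -> c | AB | SA | SD; A -> c; B -> f; D -> c | SA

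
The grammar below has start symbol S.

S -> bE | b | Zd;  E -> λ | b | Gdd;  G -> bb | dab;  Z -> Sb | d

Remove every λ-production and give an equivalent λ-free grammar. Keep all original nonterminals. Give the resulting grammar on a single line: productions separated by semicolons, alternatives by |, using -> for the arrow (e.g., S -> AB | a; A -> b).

S -> b | Zd | bE; E -> b | Gdd; G -> bb | dab; Z -> d | Sb

Nullable set: {E}.
S -> bE: E nullable, giving b | bE.
Drop E -> λ.
Unchanged (no nullable symbols): S -> Zd; S -> b; E -> Gdd; E -> b; G -> bb; G -> dab; Z -> Sb; Z -> d.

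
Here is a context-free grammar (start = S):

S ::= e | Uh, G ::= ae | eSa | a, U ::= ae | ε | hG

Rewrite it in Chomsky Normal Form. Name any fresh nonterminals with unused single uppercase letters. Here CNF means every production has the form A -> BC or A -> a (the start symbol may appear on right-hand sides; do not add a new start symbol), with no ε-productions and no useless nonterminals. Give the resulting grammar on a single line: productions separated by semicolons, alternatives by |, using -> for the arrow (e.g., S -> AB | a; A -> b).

Nullable: {U}; after ε-elimination: S -> e | h | Uh; G -> a | ae | eSa; U -> ae | hG.
No unit productions to eliminate.
TERM: introduce A -> a, B -> e, C -> h and substitute in every rule of length ≥2.
BIN: G -> BSA becomes G -> BD, D -> SA.

S -> e | h | UC; A -> a; B -> e; C -> h; D -> SA; G -> a | AB | BD; U -> AB | CG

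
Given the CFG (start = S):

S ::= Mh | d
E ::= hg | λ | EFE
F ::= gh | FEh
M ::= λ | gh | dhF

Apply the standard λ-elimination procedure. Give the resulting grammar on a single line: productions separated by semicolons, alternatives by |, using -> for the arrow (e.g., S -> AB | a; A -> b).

S -> d | h | Mh; E -> F | EF | FE | hg | EFE; F -> Fh | gh | FEh; M -> gh | dhF

Nullable set: {E, M}.
S -> Mh: M nullable, giving Mh | h.
Drop E -> λ.
E -> EFE: E, E nullable, giving EF | EFE | F | FE.
F -> FEh: E nullable, giving FEh | Fh.
Drop M -> λ.
Unchanged (no nullable symbols): S -> d; E -> hg; F -> gh; M -> dhF; M -> gh.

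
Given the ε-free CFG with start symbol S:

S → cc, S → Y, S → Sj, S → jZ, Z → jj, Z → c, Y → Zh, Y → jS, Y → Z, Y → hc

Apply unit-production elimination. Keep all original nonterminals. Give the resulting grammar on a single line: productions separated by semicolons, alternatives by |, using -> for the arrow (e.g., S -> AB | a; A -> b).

S -> c | Sj | Zh | cc | hc | jS | jZ | jj; Y -> c | Zh | hc | jS | jj; Z -> c | jj

Unit productions: S->Y, Y->Z.
Unit pairs (A ⇒* B via units): (S,Y), (S,Z), (Y,Z).
S: inherits non-unit rules of {S, Y, Z} → Sj | Zh | c | cc | hc | jS | jZ | jj.
Y: inherits non-unit rules of {Y, Z} → Zh | c | hc | jS | jj.
Z: inherits non-unit rules of {Z} → c | jj.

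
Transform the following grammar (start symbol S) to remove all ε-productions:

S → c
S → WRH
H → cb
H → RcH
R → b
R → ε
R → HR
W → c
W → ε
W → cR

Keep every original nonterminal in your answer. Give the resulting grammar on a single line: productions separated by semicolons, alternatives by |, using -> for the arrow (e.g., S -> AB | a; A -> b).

S -> H | c | RH | WH | WRH; H -> cH | cb | RcH; R -> H | b | HR; W -> c | cR

Nullable set: {R, W}.
S -> WRH: W, R nullable, giving H | RH | WH | WRH.
H -> RcH: R nullable, giving RcH | cH.
Drop R -> ε.
R -> HR: R nullable, giving H | HR.
Drop W -> ε.
W -> cR: R nullable, giving c | cR.
Unchanged (no nullable symbols): S -> c; H -> cb; R -> b; W -> c.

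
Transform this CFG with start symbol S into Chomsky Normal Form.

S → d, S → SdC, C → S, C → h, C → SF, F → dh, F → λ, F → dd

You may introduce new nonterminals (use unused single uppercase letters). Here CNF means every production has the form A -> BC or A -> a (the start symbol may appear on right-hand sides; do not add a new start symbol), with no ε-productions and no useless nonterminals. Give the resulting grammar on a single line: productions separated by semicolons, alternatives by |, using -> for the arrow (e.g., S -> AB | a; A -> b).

S -> d | SE; A -> d; B -> h; C -> d | h | SD | SF; D -> AC; E -> AC; F -> AA | AB

Nullable: {F}; after ε-elimination: S -> d | SdC; C -> S | h | SF; F -> dd | dh.
After unit-elimination: S -> d | SdC; C -> d | h | SF | SdC; F -> dd | dh.
TERM: introduce A -> d, B -> h and substitute in every rule of length ≥2.
BIN: C -> SAC becomes C -> SD, D -> AC; S -> SAC becomes S -> SE, E -> AC.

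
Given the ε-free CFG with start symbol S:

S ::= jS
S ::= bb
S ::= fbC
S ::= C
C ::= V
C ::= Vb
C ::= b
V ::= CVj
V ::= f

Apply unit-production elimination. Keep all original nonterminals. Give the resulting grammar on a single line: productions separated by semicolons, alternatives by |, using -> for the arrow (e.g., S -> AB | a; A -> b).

S -> b | f | Vb | bb | jS | CVj | fbC; C -> b | f | Vb | CVj; V -> f | CVj

Unit productions: C->V, S->C.
Unit pairs (A ⇒* B via units): (C,V), (S,C), (S,V).
S: inherits non-unit rules of {C, S, V} → CVj | Vb | b | bb | f | fbC | jS.
C: inherits non-unit rules of {C, V} → CVj | Vb | b | f.
V: inherits non-unit rules of {V} → CVj | f.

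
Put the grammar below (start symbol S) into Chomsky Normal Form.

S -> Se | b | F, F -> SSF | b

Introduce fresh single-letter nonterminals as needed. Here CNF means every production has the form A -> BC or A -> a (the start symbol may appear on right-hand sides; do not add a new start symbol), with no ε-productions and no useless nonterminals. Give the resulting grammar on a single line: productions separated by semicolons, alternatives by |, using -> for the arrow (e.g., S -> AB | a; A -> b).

No ε-productions.
After unit-elimination: S -> b | Se | SSF; F -> b | SSF.
TERM: introduce A -> e and substitute in every rule of length ≥2.
BIN: F -> SSF becomes F -> SB, B -> SF; S -> SSF becomes S -> SC, C -> SF.

S -> b | SA | SC; A -> e; B -> SF; C -> SF; F -> b | SB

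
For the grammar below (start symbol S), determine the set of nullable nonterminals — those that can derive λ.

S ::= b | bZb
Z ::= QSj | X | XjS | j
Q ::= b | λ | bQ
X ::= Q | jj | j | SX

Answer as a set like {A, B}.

{Q, X, Z}

Directly nullable (have an ε-rule): {Q}.
X is nullable via X -> Q (every symbol on the right is already known nullable).
Z is nullable via Z -> X (every symbol on the right is already known nullable).
Not nullable: S — each has a terminal in every rule's right-hand side or depends on a non-nullable symbol.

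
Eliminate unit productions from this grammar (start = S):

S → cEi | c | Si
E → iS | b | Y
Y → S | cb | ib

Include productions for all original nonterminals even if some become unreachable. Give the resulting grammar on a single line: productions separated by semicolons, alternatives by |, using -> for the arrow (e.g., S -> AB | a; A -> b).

S -> c | Si | cEi; E -> b | c | Si | cb | iS | ib | cEi; Y -> c | Si | cb | ib | cEi

Unit productions: E->Y, Y->S.
Unit pairs (A ⇒* B via units): (E,S), (E,Y), (Y,S).
S: inherits non-unit rules of {S} → Si | c | cEi.
E: inherits non-unit rules of {E, S, Y} → Si | b | c | cEi | cb | iS | ib.
Y: inherits non-unit rules of {S, Y} → Si | c | cEi | cb | ib.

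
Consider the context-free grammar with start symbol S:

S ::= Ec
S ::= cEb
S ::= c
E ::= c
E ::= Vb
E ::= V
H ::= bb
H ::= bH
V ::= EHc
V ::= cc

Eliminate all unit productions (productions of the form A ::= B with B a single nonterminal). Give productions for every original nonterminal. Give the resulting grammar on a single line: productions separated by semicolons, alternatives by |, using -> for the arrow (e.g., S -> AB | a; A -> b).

S -> c | Ec | cEb; E -> c | Vb | cc | EHc; H -> bH | bb; V -> cc | EHc

Unit productions: E->V.
Unit pairs (A ⇒* B via units): (E,V).
S: inherits non-unit rules of {S} → Ec | c | cEb.
E: inherits non-unit rules of {E, V} → EHc | Vb | c | cc.
H: inherits non-unit rules of {H} → bH | bb.
V: inherits non-unit rules of {V} → EHc | cc.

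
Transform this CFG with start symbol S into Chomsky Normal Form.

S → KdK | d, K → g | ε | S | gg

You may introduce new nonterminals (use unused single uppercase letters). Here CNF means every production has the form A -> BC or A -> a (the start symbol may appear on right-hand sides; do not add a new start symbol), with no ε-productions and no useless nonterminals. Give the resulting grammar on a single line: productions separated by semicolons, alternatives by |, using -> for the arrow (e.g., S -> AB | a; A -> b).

S -> d | AK | KA | KD; A -> d; B -> g; C -> AK; D -> AK; K -> d | g | AK | BB | KA | KC

Nullable: {K}; after ε-elimination: S -> d | Kd | dK | KdK; K -> S | g | gg.
After unit-elimination: S -> d | Kd | dK | KdK; K -> d | g | Kd | dK | gg | KdK.
TERM: introduce A -> d, B -> g and substitute in every rule of length ≥2.
BIN: K -> KAK becomes K -> KC, C -> AK; S -> KAK becomes S -> KD, D -> AK.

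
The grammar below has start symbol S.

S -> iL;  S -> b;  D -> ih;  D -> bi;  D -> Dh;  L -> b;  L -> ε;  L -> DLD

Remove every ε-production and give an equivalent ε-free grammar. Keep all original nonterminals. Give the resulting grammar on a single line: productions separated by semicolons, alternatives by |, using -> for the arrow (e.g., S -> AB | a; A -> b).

Nullable set: {L}.
S -> iL: L nullable, giving i | iL.
Drop L -> ε.
L -> DLD: L nullable, giving DD | DLD.
Unchanged (no nullable symbols): S -> b; D -> Dh; D -> bi; D -> ih; L -> b.

S -> b | i | iL; D -> Dh | bi | ih; L -> b | DD | DLD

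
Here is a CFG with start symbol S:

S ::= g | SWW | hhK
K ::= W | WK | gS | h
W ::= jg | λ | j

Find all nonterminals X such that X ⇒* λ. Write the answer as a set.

{K, W}

Directly nullable (have an ε-rule): {W}.
K is nullable via K -> W (every symbol on the right is already known nullable).
Not nullable: S — each has a terminal in every rule's right-hand side or depends on a non-nullable symbol.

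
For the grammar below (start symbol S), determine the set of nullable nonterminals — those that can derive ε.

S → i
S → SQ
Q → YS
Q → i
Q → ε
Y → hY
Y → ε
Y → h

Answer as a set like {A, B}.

Directly nullable (have an ε-rule): {Q, Y}.
Not nullable: S — each has a terminal in every rule's right-hand side or depends on a non-nullable symbol.

{Q, Y}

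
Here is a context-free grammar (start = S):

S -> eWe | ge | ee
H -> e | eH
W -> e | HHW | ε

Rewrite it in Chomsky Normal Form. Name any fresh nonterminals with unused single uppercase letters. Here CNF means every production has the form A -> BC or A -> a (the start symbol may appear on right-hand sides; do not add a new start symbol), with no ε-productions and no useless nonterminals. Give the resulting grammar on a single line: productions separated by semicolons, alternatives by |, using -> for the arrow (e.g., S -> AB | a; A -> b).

Nullable: {W}; after ε-elimination: S -> ee | ge | eWe; H -> e | eH; W -> e | HH | HHW.
No unit productions to eliminate.
TERM: introduce A -> e, B -> g and substitute in every rule of length ≥2.
BIN: S -> AWA becomes S -> AC, C -> WA; W -> HHW becomes W -> HD, D -> HW.

S -> AA | AC | BA; A -> e; B -> g; C -> WA; D -> HW; H -> e | AH; W -> e | HD | HH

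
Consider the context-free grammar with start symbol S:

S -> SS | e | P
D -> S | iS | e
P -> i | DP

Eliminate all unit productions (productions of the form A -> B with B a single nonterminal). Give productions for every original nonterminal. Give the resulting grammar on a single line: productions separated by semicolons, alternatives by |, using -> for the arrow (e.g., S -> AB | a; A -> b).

Unit productions: D->S, S->P.
Unit pairs (A ⇒* B via units): (D,P), (D,S), (S,P).
S: inherits non-unit rules of {P, S} → DP | SS | e | i.
D: inherits non-unit rules of {D, P, S} → DP | SS | e | i | iS.
P: inherits non-unit rules of {P} → DP | i.

S -> e | i | DP | SS; D -> e | i | DP | SS | iS; P -> i | DP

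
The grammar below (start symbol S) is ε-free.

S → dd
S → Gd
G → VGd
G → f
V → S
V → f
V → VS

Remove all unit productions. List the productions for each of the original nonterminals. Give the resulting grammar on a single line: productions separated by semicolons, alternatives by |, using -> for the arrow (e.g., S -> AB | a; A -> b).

Unit productions: V->S.
Unit pairs (A ⇒* B via units): (V,S).
S: inherits non-unit rules of {S} → Gd | dd.
G: inherits non-unit rules of {G} → VGd | f.
V: inherits non-unit rules of {S, V} → Gd | VS | dd | f.

S -> Gd | dd; G -> f | VGd; V -> f | Gd | VS | dd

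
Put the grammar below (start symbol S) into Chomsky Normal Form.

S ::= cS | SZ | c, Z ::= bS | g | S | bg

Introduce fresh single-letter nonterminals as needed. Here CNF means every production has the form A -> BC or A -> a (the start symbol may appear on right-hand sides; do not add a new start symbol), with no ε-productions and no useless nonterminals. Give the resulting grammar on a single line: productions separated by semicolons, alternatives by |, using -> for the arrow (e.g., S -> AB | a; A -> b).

S -> c | AS | SZ; A -> c; B -> b; C -> g; Z -> c | g | AS | BC | BS | SZ

No ε-productions.
After unit-elimination: S -> c | SZ | cS; Z -> c | g | SZ | bS | bg | cS.
TERM: introduce B -> b, A -> c, C -> g and substitute in every rule of length ≥2.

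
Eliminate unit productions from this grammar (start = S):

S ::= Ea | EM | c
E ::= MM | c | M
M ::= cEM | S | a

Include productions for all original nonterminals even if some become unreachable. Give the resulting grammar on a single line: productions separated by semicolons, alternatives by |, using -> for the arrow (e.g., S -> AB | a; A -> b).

S -> c | EM | Ea; E -> a | c | EM | Ea | MM | cEM; M -> a | c | EM | Ea | cEM

Unit productions: E->M, M->S.
Unit pairs (A ⇒* B via units): (E,M), (E,S), (M,S).
S: inherits non-unit rules of {S} → EM | Ea | c.
E: inherits non-unit rules of {E, M, S} → EM | Ea | MM | a | c | cEM.
M: inherits non-unit rules of {M, S} → EM | Ea | a | c | cEM.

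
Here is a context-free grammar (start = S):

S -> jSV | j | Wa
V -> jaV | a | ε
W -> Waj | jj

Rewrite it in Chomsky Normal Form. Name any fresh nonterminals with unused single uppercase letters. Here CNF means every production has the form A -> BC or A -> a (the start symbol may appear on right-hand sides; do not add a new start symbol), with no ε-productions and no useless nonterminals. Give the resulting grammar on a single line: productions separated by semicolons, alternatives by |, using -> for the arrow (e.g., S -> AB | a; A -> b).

Nullable: {V}; after ε-elimination: S -> j | Wa | jS | jSV; V -> a | ja | jaV; W -> jj | Waj.
No unit productions to eliminate.
TERM: introduce A -> a, B -> j and substitute in every rule of length ≥2.
BIN: S -> BSV becomes S -> BC, C -> SV; V -> BAV becomes V -> BD, D -> AV; W -> WAB becomes W -> WE, E -> AB.

S -> j | BC | BS | WA; A -> a; B -> j; C -> SV; D -> AV; E -> AB; V -> a | BA | BD; W -> BB | WE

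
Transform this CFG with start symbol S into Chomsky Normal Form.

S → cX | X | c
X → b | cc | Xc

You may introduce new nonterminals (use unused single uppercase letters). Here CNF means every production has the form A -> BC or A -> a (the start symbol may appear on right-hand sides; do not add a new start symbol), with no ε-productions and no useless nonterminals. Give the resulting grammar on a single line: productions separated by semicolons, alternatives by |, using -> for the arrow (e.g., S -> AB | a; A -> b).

No ε-productions.
After unit-elimination: S -> b | c | Xc | cX | cc; X -> b | Xc | cc.
TERM: introduce A -> c and substitute in every rule of length ≥2.

S -> b | c | AA | AX | XA; A -> c; X -> b | AA | XA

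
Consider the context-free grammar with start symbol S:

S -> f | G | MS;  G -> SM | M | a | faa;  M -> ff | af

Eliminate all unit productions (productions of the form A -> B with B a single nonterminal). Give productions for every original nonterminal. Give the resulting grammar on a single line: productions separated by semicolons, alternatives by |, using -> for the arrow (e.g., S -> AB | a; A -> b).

Unit productions: G->M, S->G.
Unit pairs (A ⇒* B via units): (G,M), (S,G), (S,M).
S: inherits non-unit rules of {G, M, S} → MS | SM | a | af | f | faa | ff.
G: inherits non-unit rules of {G, M} → SM | a | af | faa | ff.
M: inherits non-unit rules of {M} → af | ff.

S -> a | f | MS | SM | af | ff | faa; G -> a | SM | af | ff | faa; M -> af | ff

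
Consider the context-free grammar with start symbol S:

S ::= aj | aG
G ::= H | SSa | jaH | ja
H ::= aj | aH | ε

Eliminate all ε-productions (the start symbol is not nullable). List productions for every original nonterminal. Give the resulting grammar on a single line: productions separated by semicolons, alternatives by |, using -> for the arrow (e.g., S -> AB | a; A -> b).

S -> a | aG | aj; G -> H | ja | SSa | jaH; H -> a | aH | aj

Nullable set: {G, H}.
S -> aG: G nullable, giving a | aG.
G -> H: H nullable, giving H.
G -> jaH: H nullable, giving ja | jaH.
Drop H -> ε.
H -> aH: H nullable, giving a | aH.
Unchanged (no nullable symbols): S -> aj; G -> SSa; G -> ja; H -> aj.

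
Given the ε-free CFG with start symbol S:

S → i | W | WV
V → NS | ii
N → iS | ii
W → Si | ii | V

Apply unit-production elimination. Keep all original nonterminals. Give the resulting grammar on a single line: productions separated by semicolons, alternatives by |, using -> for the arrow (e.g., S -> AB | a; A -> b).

Unit productions: S->W, W->V.
Unit pairs (A ⇒* B via units): (S,V), (S,W), (W,V).
S: inherits non-unit rules of {S, V, W} → NS | Si | WV | i | ii.
N: inherits non-unit rules of {N} → iS | ii.
V: inherits non-unit rules of {V} → NS | ii.
W: inherits non-unit rules of {V, W} → NS | Si | ii.

S -> i | NS | Si | WV | ii; N -> iS | ii; V -> NS | ii; W -> NS | Si | ii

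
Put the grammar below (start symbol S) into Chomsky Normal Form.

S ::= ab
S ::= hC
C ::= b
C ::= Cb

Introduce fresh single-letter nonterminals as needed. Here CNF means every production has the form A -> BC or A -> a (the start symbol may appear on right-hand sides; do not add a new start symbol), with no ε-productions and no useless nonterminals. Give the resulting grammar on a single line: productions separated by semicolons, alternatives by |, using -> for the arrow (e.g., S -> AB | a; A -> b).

S -> BA | DC; A -> b; B -> a; C -> b | CA; D -> h

No ε-productions.
No unit productions to eliminate.
TERM: introduce B -> a, A -> b, D -> h and substitute in every rule of length ≥2.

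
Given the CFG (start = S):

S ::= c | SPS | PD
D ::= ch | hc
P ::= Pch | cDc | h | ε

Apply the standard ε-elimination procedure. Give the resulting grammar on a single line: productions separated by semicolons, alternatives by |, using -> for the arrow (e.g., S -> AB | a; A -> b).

Nullable set: {P}.
S -> PD: P nullable, giving D | PD.
S -> SPS: P nullable, giving SPS | SS.
Drop P -> ε.
P -> Pch: P nullable, giving Pch | ch.
Unchanged (no nullable symbols): S -> c; D -> ch; D -> hc; P -> cDc; P -> h.

S -> D | c | PD | SS | SPS; D -> ch | hc; P -> h | ch | Pch | cDc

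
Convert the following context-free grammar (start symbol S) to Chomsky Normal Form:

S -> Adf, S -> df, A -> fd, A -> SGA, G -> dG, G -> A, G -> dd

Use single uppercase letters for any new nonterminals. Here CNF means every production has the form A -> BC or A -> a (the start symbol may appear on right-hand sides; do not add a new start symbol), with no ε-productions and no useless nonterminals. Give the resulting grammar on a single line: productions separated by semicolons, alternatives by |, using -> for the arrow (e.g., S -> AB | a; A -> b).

No ε-productions.
After unit-elimination: S -> df | Adf; A -> fd | SGA; G -> dG | dd | fd | SGA.
TERM: introduce C -> d, B -> f and substitute in every rule of length ≥2.
BIN: A -> SGA becomes A -> SD, D -> GA; G -> SGA becomes G -> SE, E -> GA; S -> ACB becomes S -> AF, F -> CB.

S -> AF | CB; A -> BC | SD; B -> f; C -> d; D -> GA; E -> GA; F -> CB; G -> BC | CC | CG | SE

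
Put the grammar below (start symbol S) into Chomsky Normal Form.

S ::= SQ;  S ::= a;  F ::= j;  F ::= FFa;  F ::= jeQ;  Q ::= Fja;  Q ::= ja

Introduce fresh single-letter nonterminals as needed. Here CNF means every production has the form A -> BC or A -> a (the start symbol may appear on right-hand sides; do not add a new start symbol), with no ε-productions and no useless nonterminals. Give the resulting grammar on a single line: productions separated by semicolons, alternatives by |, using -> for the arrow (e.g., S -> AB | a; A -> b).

No ε-productions.
No unit productions to eliminate.
TERM: introduce A -> a, C -> e, B -> j and substitute in every rule of length ≥2.
BIN: F -> BCQ becomes F -> BD, D -> CQ; F -> FFA becomes F -> FE, E -> FA; Q -> FBA becomes Q -> FG, G -> BA.

S -> a | SQ; A -> a; B -> j; C -> e; D -> CQ; E -> FA; F -> j | BD | FE; G -> BA; Q -> BA | FG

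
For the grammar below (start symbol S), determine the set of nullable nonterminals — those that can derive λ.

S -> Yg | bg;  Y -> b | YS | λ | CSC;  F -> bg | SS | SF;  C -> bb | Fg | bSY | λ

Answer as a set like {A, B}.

Directly nullable (have an ε-rule): {C, Y}.
Not nullable: F, S — each has a terminal in every rule's right-hand side or depends on a non-nullable symbol.

{C, Y}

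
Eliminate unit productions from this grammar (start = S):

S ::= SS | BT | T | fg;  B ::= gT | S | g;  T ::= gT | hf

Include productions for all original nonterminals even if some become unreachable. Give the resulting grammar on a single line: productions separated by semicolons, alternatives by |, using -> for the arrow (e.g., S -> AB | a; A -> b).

Unit productions: B->S, S->T.
Unit pairs (A ⇒* B via units): (B,S), (B,T), (S,T).
S: inherits non-unit rules of {S, T} → BT | SS | fg | gT | hf.
B: inherits non-unit rules of {B, S, T} → BT | SS | fg | g | gT | hf.
T: inherits non-unit rules of {T} → gT | hf.

S -> BT | SS | fg | gT | hf; B -> g | BT | SS | fg | gT | hf; T -> gT | hf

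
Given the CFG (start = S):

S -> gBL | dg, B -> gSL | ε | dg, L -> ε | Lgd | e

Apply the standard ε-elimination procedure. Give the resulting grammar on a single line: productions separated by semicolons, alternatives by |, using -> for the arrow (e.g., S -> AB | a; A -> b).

S -> g | dg | gB | gL | gBL; B -> dg | gS | gSL; L -> e | gd | Lgd

Nullable set: {B, L}.
S -> gBL: B, L nullable, giving g | gB | gBL | gL.
Drop B -> ε.
B -> gSL: L nullable, giving gS | gSL.
Drop L -> ε.
L -> Lgd: L nullable, giving Lgd | gd.
Unchanged (no nullable symbols): S -> dg; B -> dg; L -> e.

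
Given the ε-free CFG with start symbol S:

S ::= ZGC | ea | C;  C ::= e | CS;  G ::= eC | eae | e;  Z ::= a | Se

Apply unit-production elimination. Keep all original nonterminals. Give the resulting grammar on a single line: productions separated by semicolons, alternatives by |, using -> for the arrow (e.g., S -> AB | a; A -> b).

S -> e | CS | ea | ZGC; C -> e | CS; G -> e | eC | eae; Z -> a | Se

Unit productions: S->C.
Unit pairs (A ⇒* B via units): (S,C).
S: inherits non-unit rules of {C, S} → CS | ZGC | e | ea.
C: inherits non-unit rules of {C} → CS | e.
G: inherits non-unit rules of {G} → e | eC | eae.
Z: inherits non-unit rules of {Z} → Se | a.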